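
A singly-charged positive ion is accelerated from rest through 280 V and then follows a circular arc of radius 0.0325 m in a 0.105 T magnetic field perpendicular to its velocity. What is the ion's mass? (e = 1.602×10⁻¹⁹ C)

Combine |q|V = ½mv² and r = mv/(|q|B): eliminate v to get m = qB²r²/(2V).
m = (1.602×10⁻¹⁹)(0.105)²(0.0325)²/(2·280) ≈ 3.33×10⁻²⁷ kg.

m ≈ 3.33×10⁻²⁷ kg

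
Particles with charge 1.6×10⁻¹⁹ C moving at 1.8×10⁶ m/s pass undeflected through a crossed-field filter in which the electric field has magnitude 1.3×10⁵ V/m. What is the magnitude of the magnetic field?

Balance of forces in the selector: qE = qvB ⇒ B = E/v.
B = 1.3×10⁵/1.8×10⁶ = 0.072 T.

B = 0.072 T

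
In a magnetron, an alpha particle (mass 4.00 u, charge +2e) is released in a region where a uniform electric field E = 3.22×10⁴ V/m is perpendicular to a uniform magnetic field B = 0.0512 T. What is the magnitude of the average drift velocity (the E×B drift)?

The steady drift has the magnetic force balancing the electric force, so v_d = E/B.
v_d = 3.22×10⁴/0.0512 = 6.29×10⁵ m/s.

v_d ≈ 6.29×10⁵ m/s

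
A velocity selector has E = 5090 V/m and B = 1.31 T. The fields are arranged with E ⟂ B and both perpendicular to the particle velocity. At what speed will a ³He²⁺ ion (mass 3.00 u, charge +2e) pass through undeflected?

v = 3890 m/s

Zero net Lorentz force requires |qE| = |q v×B|, i.e. E = vB.
v = E/B = 5090/1.31 = 3890 m/s.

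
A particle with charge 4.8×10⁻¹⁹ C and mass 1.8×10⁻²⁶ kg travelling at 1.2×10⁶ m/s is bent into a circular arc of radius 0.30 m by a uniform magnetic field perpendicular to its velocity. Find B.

From |q|vB = mv²/r, B = mv/(|q|r).
B = (1.8×10⁻²⁶)(1.2×10⁶)/((4.8×10⁻¹⁹)(0.30)) ≈ 0.15 T.

B ≈ 0.15 T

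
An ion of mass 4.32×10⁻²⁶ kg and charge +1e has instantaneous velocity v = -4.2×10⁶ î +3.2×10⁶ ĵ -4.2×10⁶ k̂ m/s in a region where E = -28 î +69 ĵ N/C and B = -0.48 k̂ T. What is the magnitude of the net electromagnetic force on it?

v×B = (-1.54×10⁶, -2.02×10⁶, 0) N/C.
E + v×B = (-1.54×10⁶, -2.02×10⁶, 0) N/C.
F = q(E + v×B) = (1.602×10⁻¹⁹ C)·(-1.54×10⁶, -2.02×10⁶, 0) = (-2.46×10⁻¹³, -3.23×10⁻¹³, 0) N.
|F| = 4.06×10⁻¹³ N.

|F| ≈ 4.06×10⁻¹³ N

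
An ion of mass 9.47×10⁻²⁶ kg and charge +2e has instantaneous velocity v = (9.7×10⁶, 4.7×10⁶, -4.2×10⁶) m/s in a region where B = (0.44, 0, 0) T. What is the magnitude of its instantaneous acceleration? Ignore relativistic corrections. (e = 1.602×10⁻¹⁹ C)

v×B = (0, -1.85×10⁶, -2.07×10⁶) N/C.
F = q v×B = (3.204×10⁻¹⁹ C)·(0, -1.85×10⁶, -2.07×10⁶) = (0, -5.92×10⁻¹³, -6.63×10⁻¹³) N.
|a| = |F|/m = 8.886×10⁻¹³/9.47×10⁻²⁶ ≈ 9.38×10¹² m/s².

|a| ≈ 9.38×10¹² m/s²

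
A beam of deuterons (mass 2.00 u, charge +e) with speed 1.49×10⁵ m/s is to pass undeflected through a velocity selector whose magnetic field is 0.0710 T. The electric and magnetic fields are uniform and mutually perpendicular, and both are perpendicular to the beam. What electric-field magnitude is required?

For straight-line motion qE = qvB, so E = vB.
E = 1.49×10⁵ × 0.0710 = 1.06×10⁴ V/m.

E = 1.06×10⁴ V/m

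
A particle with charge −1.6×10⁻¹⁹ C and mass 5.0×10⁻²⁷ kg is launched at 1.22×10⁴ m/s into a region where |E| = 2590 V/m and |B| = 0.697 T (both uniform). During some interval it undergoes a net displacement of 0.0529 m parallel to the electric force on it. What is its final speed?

B does no work; ΔKE = |q|E d.
½mv_f² = ½mv₀² + |q|Ed = ½(5.0×10⁻²⁷)(1.22×10⁴)² + (1.6×10⁻¹⁹)(2590)(0.0529) ≈ 3.721×10⁻¹⁹ J + 2.192×10⁻¹⁷ J ≈ 2.229×10⁻¹⁷ J.
v_f = √(2·2.229×10⁻¹⁷/5.0×10⁻²⁷) ≈ 9.44×10⁴ m/s.

v_f ≈ 9.44×10⁴ m/s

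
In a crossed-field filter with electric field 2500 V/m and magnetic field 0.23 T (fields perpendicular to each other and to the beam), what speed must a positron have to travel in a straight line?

v = 1.1×10⁴ m/s

Straight-line motion ⇒ electric and magnetic forces cancel, so E = vB.
v = E/B = 2500/0.23 = 1.1×10⁴ m/s.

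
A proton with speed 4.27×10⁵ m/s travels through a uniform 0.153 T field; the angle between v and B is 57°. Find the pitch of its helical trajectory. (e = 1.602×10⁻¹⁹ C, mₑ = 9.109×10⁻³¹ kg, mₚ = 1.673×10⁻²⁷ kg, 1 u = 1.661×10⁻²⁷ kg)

v∥ = v cosθ = 4.27×10⁵·cos57° ≈ 2.326×10⁵ m/s.
T = 2πm/(|q|B) = 2π(1.673×10⁻²⁷)/((1.602×10⁻¹⁹)(0.153)) ≈ 4.289×10⁻⁷ s.
pitch = v∥ T = (2.326×10⁵)(4.289×10⁻⁷) ≈ 0.0997 m.

p ≈ 0.0997 m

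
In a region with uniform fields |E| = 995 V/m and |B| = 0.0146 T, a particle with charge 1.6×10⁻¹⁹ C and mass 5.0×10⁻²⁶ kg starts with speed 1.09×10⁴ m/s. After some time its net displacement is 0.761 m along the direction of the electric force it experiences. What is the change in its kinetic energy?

ΔKE ≈ 1.21×10⁻¹⁶ J

The magnetic force is always ⟂ v and does no work; only the electric force changes KE.
ΔKE = F_E · d = |q|E d = (1.6×10⁻¹⁹)(995)(0.761) ≈ 1.21×10⁻¹⁶ J.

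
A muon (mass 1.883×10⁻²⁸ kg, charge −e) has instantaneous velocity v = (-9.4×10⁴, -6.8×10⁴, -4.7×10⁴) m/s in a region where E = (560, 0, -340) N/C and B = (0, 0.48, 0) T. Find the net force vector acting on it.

v×B = (2.26×10⁴, 0, -4.51×10⁴) N/C.
E + v×B = (2.31×10⁴, 0, -4.55×10⁴) N/C.
F = q(E + v×B) = (−1.602×10⁻¹⁹ C)·(2.31×10⁴, 0, -4.55×10⁴) = (-3.70×10⁻¹⁵, 0, 7.28×10⁻¹⁵) N.

F ≈ (-3.70×10⁻¹⁵, 0, 7.28×10⁻¹⁵) N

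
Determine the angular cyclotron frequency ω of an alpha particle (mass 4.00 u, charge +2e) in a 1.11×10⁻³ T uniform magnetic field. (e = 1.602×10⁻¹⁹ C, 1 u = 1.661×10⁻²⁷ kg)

ω ≈ 5.35×10⁴ rad/s

ω = |q|B/m.
ω = (3.204×10⁻¹⁹)(1.11×10⁻³)/6.644×10⁻²⁷ ≈ 5.35×10⁴ rad/s.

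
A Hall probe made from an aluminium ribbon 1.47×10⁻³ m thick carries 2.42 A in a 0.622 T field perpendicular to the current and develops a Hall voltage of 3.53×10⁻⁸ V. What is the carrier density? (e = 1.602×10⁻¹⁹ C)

n ≈ 1.81×10²⁹ m⁻³

From V_H = IB/(n e t), n = IB/(V_H e t).
n = (2.42)(0.622)/((3.53×10⁻⁸)(1.602×10⁻¹⁹)(1.47×10⁻³)) ≈ 1.81×10²⁹ m⁻³.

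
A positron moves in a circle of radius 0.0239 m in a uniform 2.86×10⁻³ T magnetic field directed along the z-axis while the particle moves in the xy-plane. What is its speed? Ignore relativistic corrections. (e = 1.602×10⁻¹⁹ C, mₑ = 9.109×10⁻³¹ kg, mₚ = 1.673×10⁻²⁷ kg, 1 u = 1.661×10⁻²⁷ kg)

From |q|vB = mv²/r, v = |q|Br/m.
v = (1.602×10⁻¹⁹)(2.86×10⁻³)(0.0239)/9.109×10⁻³¹ ≈ 1.20×10⁷ m/s.

v ≈ 1.20×10⁷ m/s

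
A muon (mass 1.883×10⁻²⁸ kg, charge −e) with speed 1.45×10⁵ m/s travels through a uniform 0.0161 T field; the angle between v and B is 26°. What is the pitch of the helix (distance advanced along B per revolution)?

v∥ = v cosθ = 1.45×10⁵·cos26° ≈ 1.303×10⁵ m/s.
T = 2πm/(|q|B) = 2π(1.883×10⁻²⁸)/((1.602×10⁻¹⁹)(0.0161)) ≈ 4.587×10⁻⁷ s.
pitch = v∥ T = (1.303×10⁵)(4.587×10⁻⁷) ≈ 0.0598 m.

p ≈ 0.0598 m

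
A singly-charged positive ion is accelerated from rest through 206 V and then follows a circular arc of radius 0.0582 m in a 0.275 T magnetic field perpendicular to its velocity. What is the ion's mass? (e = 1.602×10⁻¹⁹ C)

m ≈ 9.96×10⁻²⁶ kg

Combine |q|V = ½mv² and r = mv/(|q|B): eliminate v to get m = qB²r²/(2V).
m = (1.602×10⁻¹⁹)(0.275)²(0.0582)²/(2·206) ≈ 9.96×10⁻²⁶ kg.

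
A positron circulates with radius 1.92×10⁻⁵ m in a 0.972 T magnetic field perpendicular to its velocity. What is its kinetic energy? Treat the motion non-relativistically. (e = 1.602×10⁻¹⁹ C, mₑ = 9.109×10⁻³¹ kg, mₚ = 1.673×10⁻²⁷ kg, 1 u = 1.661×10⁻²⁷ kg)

KE ≈ 4.91×10⁻¹⁸ J

v = |q|Br/m, then KE = ½mv² = (qBr)²/(2m).
v = (1.602×10⁻¹⁹)(0.972)(1.92×10⁻⁵)/9.109×10⁻³¹ ≈ 3.282×10⁶ m/s.
KE = ½(9.109×10⁻³¹)(3.282×10⁶)² ≈ 4.91×10⁻¹⁸ J.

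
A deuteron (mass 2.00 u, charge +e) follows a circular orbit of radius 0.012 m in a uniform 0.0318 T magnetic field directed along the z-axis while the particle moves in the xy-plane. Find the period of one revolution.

The cyclotron period depends only on m, q, B: T = 2πm/(|q|B).
T = 2π(3.322×10⁻²⁷)/((1.602×10⁻¹⁹)(0.0318)) ≈ 4.10×10⁻⁶ s.

T ≈ 4.10×10⁻⁶ s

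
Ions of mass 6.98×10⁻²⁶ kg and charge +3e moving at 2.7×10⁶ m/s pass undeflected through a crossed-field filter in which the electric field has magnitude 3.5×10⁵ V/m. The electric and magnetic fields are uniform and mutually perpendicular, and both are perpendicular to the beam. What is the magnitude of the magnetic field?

B = 0.13 T

Balance of forces in the selector: qE = qvB ⇒ B = E/v.
B = 3.5×10⁵/2.7×10⁶ = 0.13 T.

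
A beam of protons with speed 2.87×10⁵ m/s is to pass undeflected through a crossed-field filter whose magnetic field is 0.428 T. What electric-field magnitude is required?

For straight-line motion qE = qvB, so E = vB.
E = 2.87×10⁵ × 0.428 = 1.23×10⁵ V/m.

E = 1.23×10⁵ V/m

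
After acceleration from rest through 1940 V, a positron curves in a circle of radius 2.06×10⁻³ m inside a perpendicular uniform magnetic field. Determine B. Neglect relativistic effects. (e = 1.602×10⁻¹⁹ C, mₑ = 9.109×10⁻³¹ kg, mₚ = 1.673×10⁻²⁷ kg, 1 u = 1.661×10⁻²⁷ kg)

v = √(2|q|V/m) = √(2·1.602×10⁻¹⁹·1940/9.109×10⁻³¹) ≈ 2.612×10⁷ m/s.
B = mv/(|q|r) = (9.109×10⁻³¹)(2.612×10⁷)/((1.602×10⁻¹⁹)(2.06×10⁻³)) ≈ 0.0721 T.

B ≈ 0.0721 T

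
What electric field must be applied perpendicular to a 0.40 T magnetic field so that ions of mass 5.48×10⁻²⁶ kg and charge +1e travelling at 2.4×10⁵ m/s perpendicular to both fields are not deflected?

For straight-line motion qE = qvB, so E = vB.
E = 2.4×10⁵ × 0.40 = 9.6×10⁴ V/m.

E = 9.6×10⁴ V/m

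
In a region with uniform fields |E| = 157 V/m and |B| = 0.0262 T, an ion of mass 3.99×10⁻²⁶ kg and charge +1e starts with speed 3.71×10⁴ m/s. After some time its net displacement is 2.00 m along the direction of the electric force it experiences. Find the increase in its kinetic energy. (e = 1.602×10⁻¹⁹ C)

The magnetic force is always ⟂ v and does no work; only the electric force changes KE.
ΔKE = F_E · d = |q|E d = (1.602×10⁻¹⁹)(157)(2.00) ≈ 5.03×10⁻¹⁷ J.

ΔKE ≈ 5.03×10⁻¹⁷ J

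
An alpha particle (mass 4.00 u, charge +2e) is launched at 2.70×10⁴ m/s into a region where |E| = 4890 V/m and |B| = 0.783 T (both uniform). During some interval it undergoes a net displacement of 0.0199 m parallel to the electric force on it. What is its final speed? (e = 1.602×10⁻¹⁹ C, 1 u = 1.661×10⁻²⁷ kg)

B does no work; ΔKE = |q|E d.
½mv_f² = ½mv₀² + |q|Ed = ½(6.644×10⁻²⁷)(2.70×10⁴)² + (3.204×10⁻¹⁹)(4890)(0.0199) ≈ 2.422×10⁻¹⁸ J + 3.118×10⁻¹⁷ J ≈ 3.360×10⁻¹⁷ J.
v_f = √(2·3.360×10⁻¹⁷/6.644×10⁻²⁷) ≈ 1.01×10⁵ m/s.

v_f ≈ 1.01×10⁵ m/s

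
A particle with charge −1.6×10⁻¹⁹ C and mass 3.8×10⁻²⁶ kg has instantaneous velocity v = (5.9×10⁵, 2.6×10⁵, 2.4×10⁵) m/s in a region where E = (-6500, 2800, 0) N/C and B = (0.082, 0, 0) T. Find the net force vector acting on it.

v×B = (0, 1.97×10⁴, -2.13×10⁴) N/C.
E + v×B = (-6500, 2.25×10⁴, -2.13×10⁴) N/C.
F = q(E + v×B) = (−1.6×10⁻¹⁹ C)·(-6500, 2.25×10⁴, -2.13×10⁴) = (1.04×10⁻¹⁵, -3.60×10⁻¹⁵, 3.41×10⁻¹⁵) N.

F ≈ (1.04×10⁻¹⁵, -3.60×10⁻¹⁵, 3.41×10⁻¹⁵) N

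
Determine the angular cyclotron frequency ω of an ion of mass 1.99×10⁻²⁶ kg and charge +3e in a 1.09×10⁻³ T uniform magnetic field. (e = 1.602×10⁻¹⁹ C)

ω = |q|B/m.
ω = (4.806×10⁻¹⁹)(1.09×10⁻³)/1.99×10⁻²⁶ ≈ 2.63×10⁴ rad/s.

ω ≈ 2.63×10⁴ rad/s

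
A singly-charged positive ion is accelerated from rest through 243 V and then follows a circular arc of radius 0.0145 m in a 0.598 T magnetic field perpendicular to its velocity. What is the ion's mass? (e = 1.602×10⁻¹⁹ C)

m ≈ 2.48×10⁻²⁶ kg

Combine |q|V = ½mv² and r = mv/(|q|B): eliminate v to get m = qB²r²/(2V).
m = (1.602×10⁻¹⁹)(0.598)²(0.0145)²/(2·243) ≈ 2.48×10⁻²⁶ kg.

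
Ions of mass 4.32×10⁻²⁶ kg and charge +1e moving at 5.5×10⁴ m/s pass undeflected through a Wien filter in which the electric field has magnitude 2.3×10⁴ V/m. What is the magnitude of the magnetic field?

B = 0.42 T

Balance of forces in the selector: qE = qvB ⇒ B = E/v.
B = 2.3×10⁴/5.5×10⁴ = 0.42 T.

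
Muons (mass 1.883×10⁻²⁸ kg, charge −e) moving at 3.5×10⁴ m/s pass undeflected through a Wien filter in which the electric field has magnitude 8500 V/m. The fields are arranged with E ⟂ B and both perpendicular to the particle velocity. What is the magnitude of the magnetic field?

B = 0.24 T

Balance of forces in the selector: qE = qvB ⇒ B = E/v.
B = 8500/3.5×10⁴ = 0.24 T.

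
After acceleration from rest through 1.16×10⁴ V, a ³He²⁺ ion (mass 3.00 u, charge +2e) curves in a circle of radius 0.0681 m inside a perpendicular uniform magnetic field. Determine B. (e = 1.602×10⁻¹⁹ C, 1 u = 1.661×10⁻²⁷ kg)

v = √(2|q|V/m) = √(2·3.204×10⁻¹⁹·1.16×10⁴/4.983×10⁻²⁷) ≈ 1.221×10⁶ m/s.
B = mv/(|q|r) = (4.983×10⁻²⁷)(1.221×10⁶)/((3.204×10⁻¹⁹)(0.0681)) ≈ 0.279 T.

B ≈ 0.279 T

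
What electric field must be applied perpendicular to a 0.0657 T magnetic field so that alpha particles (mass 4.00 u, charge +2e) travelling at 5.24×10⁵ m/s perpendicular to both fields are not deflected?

E = 3.44×10⁴ V/m

For straight-line motion qE = qvB, so E = vB.
E = 5.24×10⁵ × 0.0657 = 3.44×10⁴ V/m.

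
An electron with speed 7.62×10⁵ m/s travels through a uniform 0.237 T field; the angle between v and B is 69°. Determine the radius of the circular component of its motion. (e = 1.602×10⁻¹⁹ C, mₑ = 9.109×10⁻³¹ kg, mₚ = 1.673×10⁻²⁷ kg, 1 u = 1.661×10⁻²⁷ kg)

r ≈ 1.71×10⁻⁵ m

v⊥ = v sinθ = 7.62×10⁵·sin69° ≈ 7.114×10⁵ m/s.
r = m v⊥/(|q|B) = (9.109×10⁻³¹)(7.114×10⁵)/((1.602×10⁻¹⁹)(0.237)) ≈ 1.71×10⁻⁵ m.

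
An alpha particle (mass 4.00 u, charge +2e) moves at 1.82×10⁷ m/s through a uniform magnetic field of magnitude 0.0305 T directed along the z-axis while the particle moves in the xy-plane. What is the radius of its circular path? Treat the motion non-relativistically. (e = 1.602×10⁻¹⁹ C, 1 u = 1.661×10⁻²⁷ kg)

r ≈ 12.4 m

The magnetic force provides the centripetal force: |q|vB = mv²/r.
r = mv/(|q|B) = (6.644×10⁻²⁷)(1.82×10⁷)/((3.204×10⁻¹⁹)(0.0305)) ≈ 12.4 m.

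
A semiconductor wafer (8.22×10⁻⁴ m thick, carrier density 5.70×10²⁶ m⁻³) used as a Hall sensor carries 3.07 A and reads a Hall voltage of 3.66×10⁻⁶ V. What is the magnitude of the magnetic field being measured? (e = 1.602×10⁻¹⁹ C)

From V_H = IB/(n e t), B = V_H n e t / I.
B = (3.66×10⁻⁶)(5.70×10²⁶)(1.602×10⁻¹⁹)(8.22×10⁻⁴)/3.07 ≈ 0.0895 T.

B ≈ 0.0895 T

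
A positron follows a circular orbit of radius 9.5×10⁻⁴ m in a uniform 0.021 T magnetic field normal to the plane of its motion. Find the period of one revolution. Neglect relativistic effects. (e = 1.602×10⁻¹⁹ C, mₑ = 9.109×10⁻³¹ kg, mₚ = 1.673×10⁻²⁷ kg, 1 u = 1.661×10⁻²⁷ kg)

The cyclotron period depends only on m, q, B: T = 2πm/(|q|B).
T = 2π(9.109×10⁻³¹)/((1.602×10⁻¹⁹)(0.021)) ≈ 1.7×10⁻⁹ s.

T ≈ 1.7×10⁻⁹ s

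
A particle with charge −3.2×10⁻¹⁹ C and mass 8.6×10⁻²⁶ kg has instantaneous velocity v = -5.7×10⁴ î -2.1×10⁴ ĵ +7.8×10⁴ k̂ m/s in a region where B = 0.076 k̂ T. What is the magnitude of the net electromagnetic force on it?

|F| ≈ 1.48×10⁻¹⁵ N

v×B = (-1600, 4330, 0) N/C.
F = q v×B = (−3.2×10⁻¹⁹ C)·(-1600, 4330, 0) = (5.11×10⁻¹⁶, -1.39×10⁻¹⁵, 0) N.
|F| = 1.48×10⁻¹⁵ N.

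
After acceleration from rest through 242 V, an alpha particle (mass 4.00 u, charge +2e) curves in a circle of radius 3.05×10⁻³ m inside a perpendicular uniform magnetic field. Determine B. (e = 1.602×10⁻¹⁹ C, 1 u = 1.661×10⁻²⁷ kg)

v = √(2|q|V/m) = √(2·3.204×10⁻¹⁹·242/6.644×10⁻²⁷) ≈ 1.528×10⁵ m/s.
B = mv/(|q|r) = (6.644×10⁻²⁷)(1.528×10⁵)/((3.204×10⁻¹⁹)(3.05×10⁻³)) ≈ 1.04 T.

B ≈ 1.04 T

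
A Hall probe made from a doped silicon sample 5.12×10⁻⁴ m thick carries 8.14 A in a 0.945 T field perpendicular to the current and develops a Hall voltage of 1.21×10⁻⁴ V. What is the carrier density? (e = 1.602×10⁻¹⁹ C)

n ≈ 7.75×10²⁶ m⁻³

From V_H = IB/(n e t), n = IB/(V_H e t).
n = (8.14)(0.945)/((1.21×10⁻⁴)(1.602×10⁻¹⁹)(5.12×10⁻⁴)) ≈ 7.75×10²⁶ m⁻³.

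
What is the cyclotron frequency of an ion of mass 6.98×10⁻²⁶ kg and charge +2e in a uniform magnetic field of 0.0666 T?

f ≈ 4.87×10⁴ Hz

f = |q|B/(2πm).
f = (3.204×10⁻¹⁹)(0.0666)/(2π·6.98×10⁻²⁶) ≈ 4.87×10⁴ Hz.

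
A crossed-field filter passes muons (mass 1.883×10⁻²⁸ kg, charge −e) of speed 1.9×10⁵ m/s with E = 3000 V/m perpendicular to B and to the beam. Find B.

B = 0.016 T

Balance of forces in the selector: qE = qvB ⇒ B = E/v.
B = 3000/1.9×10⁵ = 0.016 T.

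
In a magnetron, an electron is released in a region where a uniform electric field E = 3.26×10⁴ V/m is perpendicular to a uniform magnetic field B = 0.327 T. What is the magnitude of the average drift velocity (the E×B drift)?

v_d ≈ 9.97×10⁴ m/s

The steady drift has the magnetic force balancing the electric force, so v_d = E/B.
v_d = 3.26×10⁴/0.327 = 9.97×10⁴ m/s.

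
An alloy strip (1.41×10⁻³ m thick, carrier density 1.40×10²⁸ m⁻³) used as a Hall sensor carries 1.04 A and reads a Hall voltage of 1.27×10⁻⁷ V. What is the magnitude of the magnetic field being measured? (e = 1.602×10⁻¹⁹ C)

B ≈ 0.386 T

From V_H = IB/(n e t), B = V_H n e t / I.
B = (1.27×10⁻⁷)(1.40×10²⁸)(1.602×10⁻¹⁹)(1.41×10⁻³)/1.04 ≈ 0.386 T.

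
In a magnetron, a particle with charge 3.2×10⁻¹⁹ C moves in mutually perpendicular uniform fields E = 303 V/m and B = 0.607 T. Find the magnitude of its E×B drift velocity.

v_d ≈ 499 m/s

In crossed fields the guiding centre drifts at v_d = |E×B|/B² = E/B, independent of charge and mass.
v_d = 303/0.607 = 499 m/s.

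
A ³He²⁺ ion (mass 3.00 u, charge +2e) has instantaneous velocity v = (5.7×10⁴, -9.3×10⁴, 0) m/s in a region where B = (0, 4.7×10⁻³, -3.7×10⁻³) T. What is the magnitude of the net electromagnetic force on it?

v×B = (344, 211, 268) N/C.
F = q v×B = (3.204×10⁻¹⁹ C)·(344, 211, 268) = (1.10×10⁻¹⁶, 6.76×10⁻¹⁷, 8.58×10⁻¹⁷) N.
|F| = 1.55×10⁻¹⁶ N.

|F| ≈ 1.55×10⁻¹⁶ N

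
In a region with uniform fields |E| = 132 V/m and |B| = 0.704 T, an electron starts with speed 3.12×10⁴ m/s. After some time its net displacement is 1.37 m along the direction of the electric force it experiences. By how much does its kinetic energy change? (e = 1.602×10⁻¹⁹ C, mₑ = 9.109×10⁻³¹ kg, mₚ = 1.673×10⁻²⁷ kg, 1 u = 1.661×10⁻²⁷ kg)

The magnetic force is always ⟂ v and does no work; only the electric force changes KE.
ΔKE = F_E · d = |q|E d = (1.602×10⁻¹⁹)(132)(1.37) ≈ 2.90×10⁻¹⁷ J.

ΔKE ≈ 2.90×10⁻¹⁷ J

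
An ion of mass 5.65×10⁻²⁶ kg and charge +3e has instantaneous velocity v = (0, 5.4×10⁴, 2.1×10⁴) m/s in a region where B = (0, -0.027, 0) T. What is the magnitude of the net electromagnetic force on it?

|F| ≈ 2.73×10⁻¹⁶ N

v×B = (567, 0, 0) N/C.
F = q v×B = (4.806×10⁻¹⁹ C)·(567, 0, 0) = (2.73×10⁻¹⁶, 0, 0) N.
|F| = 2.73×10⁻¹⁶ N.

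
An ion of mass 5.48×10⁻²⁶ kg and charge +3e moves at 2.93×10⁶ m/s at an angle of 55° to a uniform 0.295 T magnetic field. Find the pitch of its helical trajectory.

v∥ = v cosθ = 2.93×10⁶·cos55° ≈ 1.681×10⁶ m/s.
T = 2πm/(|q|B) = 2π(5.48×10⁻²⁶)/((4.806×10⁻¹⁹)(0.295)) ≈ 2.429×10⁻⁶ s.
pitch = v∥ T = (1.681×10⁶)(2.429×10⁻⁶) ≈ 4.08 m.

p ≈ 4.08 m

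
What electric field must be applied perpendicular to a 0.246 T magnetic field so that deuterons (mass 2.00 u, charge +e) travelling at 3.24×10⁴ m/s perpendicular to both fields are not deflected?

E = 7970 V/m

For straight-line motion qE = qvB, so E = vB.
E = 3.24×10⁴ × 0.246 = 7970 V/m.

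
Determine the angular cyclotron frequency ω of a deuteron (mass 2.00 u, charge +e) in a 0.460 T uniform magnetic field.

ω = |q|B/m.
ω = (1.602×10⁻¹⁹)(0.460)/3.322×10⁻²⁷ ≈ 2.22×10⁷ rad/s.

ω ≈ 2.22×10⁷ rad/s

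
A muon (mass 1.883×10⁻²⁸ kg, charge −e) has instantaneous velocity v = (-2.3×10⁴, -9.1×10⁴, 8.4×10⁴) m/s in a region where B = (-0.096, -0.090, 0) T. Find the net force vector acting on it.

F ≈ (-1.21×10⁻¹⁵, 1.29×10⁻¹⁵, 1.07×10⁻¹⁵) N

v×B = (7560, -8060, -6670) N/C.
F = q v×B = (−1.602×10⁻¹⁹ C)·(7560, -8060, -6670) = (-1.21×10⁻¹⁵, 1.29×10⁻¹⁵, 1.07×10⁻¹⁵) N.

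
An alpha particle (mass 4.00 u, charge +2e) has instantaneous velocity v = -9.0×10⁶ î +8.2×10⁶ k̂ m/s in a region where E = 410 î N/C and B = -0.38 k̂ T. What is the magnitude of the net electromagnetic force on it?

v×B = (0, -3.42×10⁶, 0) N/C.
E + v×B = (410, -3.42×10⁶, 0) N/C.
F = q(E + v×B) = (3.204×10⁻¹⁹ C)·(410, -3.42×10⁶, 0) = (1.31×10⁻¹⁶, -1.10×10⁻¹², 0) N.
|F| = 1.10×10⁻¹² N.

|F| ≈ 1.10×10⁻¹² N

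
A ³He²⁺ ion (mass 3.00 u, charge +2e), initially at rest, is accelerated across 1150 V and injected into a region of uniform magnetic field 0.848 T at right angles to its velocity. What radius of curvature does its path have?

r ≈ 7.05×10⁻³ m

Acceleration: |q|V = ½mv² ⇒ v = √(2|q|V/m) = √(2·3.204×10⁻¹⁹·1150/4.983×10⁻²⁷) ≈ 3.846×10⁵ m/s.
In the field: r = mv/(|q|B) = (4.983×10⁻²⁷)(3.846×10⁵)/((3.204×10⁻¹⁹)(0.848)) ≈ 7.05×10⁻³ m.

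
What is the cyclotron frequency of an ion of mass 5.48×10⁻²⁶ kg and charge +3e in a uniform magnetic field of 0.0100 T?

f ≈ 1.40×10⁴ Hz

f = |q|B/(2πm).
f = (4.806×10⁻¹⁹)(0.0100)/(2π·5.48×10⁻²⁶) ≈ 1.40×10⁴ Hz.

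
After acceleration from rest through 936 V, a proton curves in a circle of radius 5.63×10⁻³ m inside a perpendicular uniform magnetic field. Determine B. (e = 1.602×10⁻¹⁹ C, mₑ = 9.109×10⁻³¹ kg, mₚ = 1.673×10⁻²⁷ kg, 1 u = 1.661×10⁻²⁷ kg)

B ≈ 0.785 T

v = √(2|q|V/m) = √(2·1.602×10⁻¹⁹·936/1.673×10⁻²⁷) ≈ 4.234×10⁵ m/s.
B = mv/(|q|r) = (1.673×10⁻²⁷)(4.234×10⁵)/((1.602×10⁻¹⁹)(5.63×10⁻³)) ≈ 0.785 T.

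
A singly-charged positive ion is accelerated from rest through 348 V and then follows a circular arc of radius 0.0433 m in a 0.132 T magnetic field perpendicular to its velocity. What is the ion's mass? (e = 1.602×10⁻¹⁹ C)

Combine |q|V = ½mv² and r = mv/(|q|B): eliminate v to get m = qB²r²/(2V).
m = (1.602×10⁻¹⁹)(0.132)²(0.0433)²/(2·348) ≈ 7.52×10⁻²⁷ kg.

m ≈ 7.52×10⁻²⁷ kg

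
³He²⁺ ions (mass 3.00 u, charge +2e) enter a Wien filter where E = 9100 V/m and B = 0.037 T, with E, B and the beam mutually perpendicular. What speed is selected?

v = 2.5×10⁵ m/s

Straight-line motion ⇒ electric and magnetic forces cancel, so E = vB.
v = E/B = 9100/0.037 = 2.5×10⁵ m/s.
The result is independent of the particle's charge and mass.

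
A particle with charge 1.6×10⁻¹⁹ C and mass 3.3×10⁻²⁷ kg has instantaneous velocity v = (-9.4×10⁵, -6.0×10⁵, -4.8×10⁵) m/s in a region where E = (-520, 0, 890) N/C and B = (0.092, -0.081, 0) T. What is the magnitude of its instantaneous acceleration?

|a| ≈ 7.02×10¹² m/s²

v×B = (-3.89×10⁴, -4.42×10⁴, 1.31×10⁵) N/C.
E + v×B = (-3.94×10⁴, -4.42×10⁴, 1.32×10⁵) N/C.
F = q(E + v×B) = (1.6×10⁻¹⁹ C)·(-3.94×10⁴, -4.42×10⁴, 1.32×10⁵) = (-6.30×10⁻¹⁵, -7.07×10⁻¹⁵, 2.12×10⁻¹⁴) N.
|a| = |F|/m = 2.318×10⁻¹⁴/3.3×10⁻²⁷ ≈ 7.02×10¹² m/s².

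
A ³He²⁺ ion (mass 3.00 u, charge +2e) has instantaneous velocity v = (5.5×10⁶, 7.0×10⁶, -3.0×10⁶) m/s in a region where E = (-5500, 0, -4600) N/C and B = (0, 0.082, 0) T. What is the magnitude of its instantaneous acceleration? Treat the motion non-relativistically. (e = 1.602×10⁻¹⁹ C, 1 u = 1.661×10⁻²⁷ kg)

|a| ≈ 3.26×10¹³ m/s²

v×B = (2.46×10⁵, 0, 4.51×10⁵) N/C.
E + v×B = (2.40×10⁵, 0, 4.46×10⁵) N/C.
F = q(E + v×B) = (3.204×10⁻¹⁹ C)·(2.40×10⁵, 0, 4.46×10⁵) = (7.71×10⁻¹⁴, 0, 1.43×10⁻¹³) N.
|a| = |F|/m = 1.625×10⁻¹³/4.983×10⁻²⁷ ≈ 3.26×10¹³ m/s².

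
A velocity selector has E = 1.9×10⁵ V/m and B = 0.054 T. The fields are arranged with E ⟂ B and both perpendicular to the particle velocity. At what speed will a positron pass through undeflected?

v = 3.5×10⁶ m/s

Zero net Lorentz force requires |qE| = |q v×B|, i.e. E = vB.
v = E/B = 1.9×10⁵/0.054 = 3.5×10⁶ m/s.
The result is independent of the particle's charge and mass.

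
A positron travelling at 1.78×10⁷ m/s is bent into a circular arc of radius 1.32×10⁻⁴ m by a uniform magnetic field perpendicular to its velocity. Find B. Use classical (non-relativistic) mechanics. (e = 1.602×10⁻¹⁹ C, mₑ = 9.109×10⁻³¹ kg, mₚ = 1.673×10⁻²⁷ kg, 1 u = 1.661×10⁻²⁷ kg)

B ≈ 0.767 T

From |q|vB = mv²/r, B = mv/(|q|r).
B = (9.109×10⁻³¹)(1.78×10⁷)/((1.602×10⁻¹⁹)(1.32×10⁻⁴)) ≈ 0.767 T.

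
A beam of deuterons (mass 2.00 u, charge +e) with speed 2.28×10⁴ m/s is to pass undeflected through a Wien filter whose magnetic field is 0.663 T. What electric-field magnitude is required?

For straight-line motion qE = qvB, so E = vB.
E = 2.28×10⁴ × 0.663 = 1.51×10⁴ V/m.

E = 1.51×10⁴ V/m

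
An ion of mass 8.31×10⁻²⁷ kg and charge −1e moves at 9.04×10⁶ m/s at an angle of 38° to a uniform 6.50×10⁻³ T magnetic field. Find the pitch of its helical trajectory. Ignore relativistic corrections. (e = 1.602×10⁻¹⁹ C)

p ≈ 357 m

v∥ = v cosθ = 9.04×10⁶·cos38° ≈ 7.124×10⁶ m/s.
T = 2πm/(|q|B) = 2π(8.31×10⁻²⁷)/((1.602×10⁻¹⁹)(6.50×10⁻³)) ≈ 5.014×10⁻⁵ s.
pitch = v∥ T = (7.124×10⁶)(5.014×10⁻⁵) ≈ 357 m.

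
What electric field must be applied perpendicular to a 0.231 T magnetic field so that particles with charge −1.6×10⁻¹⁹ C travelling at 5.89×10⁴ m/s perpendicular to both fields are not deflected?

E = 1.36×10⁴ V/m

For straight-line motion qE = qvB, so E = vB.
E = 5.89×10⁴ × 0.231 = 1.36×10⁴ V/m.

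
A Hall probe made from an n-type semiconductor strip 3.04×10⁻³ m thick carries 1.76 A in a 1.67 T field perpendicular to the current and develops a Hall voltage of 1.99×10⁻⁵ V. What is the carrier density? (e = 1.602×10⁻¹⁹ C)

n ≈ 3.03×10²⁶ m⁻³

From V_H = IB/(n e t), n = IB/(V_H e t).
n = (1.76)(1.67)/((1.99×10⁻⁵)(1.602×10⁻¹⁹)(3.04×10⁻³)) ≈ 3.03×10²⁶ m⁻³.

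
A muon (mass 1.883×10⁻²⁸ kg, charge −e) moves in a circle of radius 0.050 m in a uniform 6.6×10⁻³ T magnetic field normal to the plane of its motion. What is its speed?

v ≈ 2.8×10⁵ m/s

From |q|vB = mv²/r, v = |q|Br/m.
v = (1.602×10⁻¹⁹)(6.6×10⁻³)(0.050)/1.883×10⁻²⁸ ≈ 2.8×10⁵ m/s.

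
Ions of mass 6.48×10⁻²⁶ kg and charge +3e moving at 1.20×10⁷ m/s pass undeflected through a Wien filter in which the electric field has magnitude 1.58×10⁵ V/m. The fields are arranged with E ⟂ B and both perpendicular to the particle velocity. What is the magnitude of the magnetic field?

Balance of forces in the selector: qE = qvB ⇒ B = E/v.
B = 1.58×10⁵/1.20×10⁷ = 0.0132 T.

B = 0.0132 T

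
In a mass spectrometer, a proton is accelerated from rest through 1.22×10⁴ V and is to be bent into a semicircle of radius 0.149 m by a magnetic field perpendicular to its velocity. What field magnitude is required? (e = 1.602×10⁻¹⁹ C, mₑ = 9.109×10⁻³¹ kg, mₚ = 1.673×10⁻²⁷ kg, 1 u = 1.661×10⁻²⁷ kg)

v = √(2|q|V/m) = √(2·1.602×10⁻¹⁹·1.22×10⁴/1.673×10⁻²⁷) ≈ 1.529×10⁶ m/s.
B = mv/(|q|r) = (1.673×10⁻²⁷)(1.529×10⁶)/((1.602×10⁻¹⁹)(0.149)) ≈ 0.107 T.

B ≈ 0.107 T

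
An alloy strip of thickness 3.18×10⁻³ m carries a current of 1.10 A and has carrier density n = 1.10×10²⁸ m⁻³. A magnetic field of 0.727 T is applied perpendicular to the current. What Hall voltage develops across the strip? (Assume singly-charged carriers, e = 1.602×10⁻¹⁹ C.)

V_H ≈ 1.43×10⁻⁷ V

V_H = IB/(n e t).
V_H = (1.10)(0.727)/((1.10×10²⁸)(1.602×10⁻¹⁹)(3.18×10⁻³)) ≈ 1.43×10⁻⁷ V.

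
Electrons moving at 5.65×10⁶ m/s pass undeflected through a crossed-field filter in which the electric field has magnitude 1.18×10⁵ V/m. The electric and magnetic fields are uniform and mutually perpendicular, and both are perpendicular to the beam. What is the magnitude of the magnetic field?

B = 0.0209 T

Balance of forces in the selector: qE = qvB ⇒ B = E/v.
B = 1.18×10⁵/5.65×10⁶ = 0.0209 T.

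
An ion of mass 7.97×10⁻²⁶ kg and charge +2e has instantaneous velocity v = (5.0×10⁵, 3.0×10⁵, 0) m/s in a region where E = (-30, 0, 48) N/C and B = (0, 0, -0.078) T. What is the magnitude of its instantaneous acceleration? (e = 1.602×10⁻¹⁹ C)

v×B = (-2.34×10⁴, 3.90×10⁴, 0) N/C.
E + v×B = (-2.34×10⁴, 3.90×10⁴, 48.0) N/C.
F = q(E + v×B) = (3.204×10⁻¹⁹ C)·(-2.34×10⁴, 3.90×10⁴, 48.0) = (-7.51×10⁻¹⁵, 1.25×10⁻¹⁴, 1.54×10⁻¹⁷) N.
|a| = |F|/m = 1.458×10⁻¹⁴/7.97×10⁻²⁶ ≈ 1.83×10¹¹ m/s².

|a| ≈ 1.83×10¹¹ m/s²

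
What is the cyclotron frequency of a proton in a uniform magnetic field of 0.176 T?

f = |q|B/(2πm).
f = (1.602×10⁻¹⁹)(0.176)/(2π·1.673×10⁻²⁷) ≈ 2.68×10⁶ Hz.

f ≈ 2.68×10⁶ Hz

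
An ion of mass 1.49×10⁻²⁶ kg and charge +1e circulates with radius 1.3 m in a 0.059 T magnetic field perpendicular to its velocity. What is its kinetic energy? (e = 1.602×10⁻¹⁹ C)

KE ≈ 3.2×10⁴ eV

v = |q|Br/m, then KE = ½mv² = (qBr)²/(2m).
v = (1.602×10⁻¹⁹)(0.059)(1.3)/1.49×10⁻²⁶ ≈ 8.247×10⁵ m/s.
KE = ½(1.49×10⁻²⁶)(8.247×10⁵)² ≈ 5.1×10⁻¹⁵ J = 3.2×10⁴ eV.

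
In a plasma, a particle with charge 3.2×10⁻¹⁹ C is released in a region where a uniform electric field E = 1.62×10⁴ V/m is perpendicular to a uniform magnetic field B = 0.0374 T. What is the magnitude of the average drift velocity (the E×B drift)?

The steady drift has the magnetic force balancing the electric force, so v_d = E/B.
v_d = 1.62×10⁴/0.0374 = 4.33×10⁵ m/s.

v_d ≈ 4.33×10⁵ m/s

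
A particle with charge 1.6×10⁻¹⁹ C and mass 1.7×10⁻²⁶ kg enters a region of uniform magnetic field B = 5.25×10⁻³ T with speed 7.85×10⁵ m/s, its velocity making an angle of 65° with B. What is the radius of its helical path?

r ≈ 14.4 m

v⊥ = v sinθ = 7.85×10⁵·sin65° ≈ 7.115×10⁵ m/s.
r = m v⊥/(|q|B) = (1.7×10⁻²⁶)(7.115×10⁵)/((1.6×10⁻¹⁹)(5.25×10⁻³)) ≈ 14.4 m.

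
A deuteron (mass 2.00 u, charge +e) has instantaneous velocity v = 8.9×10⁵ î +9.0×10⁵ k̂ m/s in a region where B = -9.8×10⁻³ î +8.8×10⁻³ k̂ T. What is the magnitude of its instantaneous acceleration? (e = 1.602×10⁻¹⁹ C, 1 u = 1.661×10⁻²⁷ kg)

v×B = (0, -1.67×10⁴, 0) N/C.
F = q v×B = (1.602×10⁻¹⁹ C)·(0, -1.67×10⁴, 0) = (0, -2.67×10⁻¹⁵, 0) N.
|a| = |F|/m = 2.668×10⁻¹⁵/3.322×10⁻²⁷ ≈ 8.03×10¹¹ m/s².

|a| ≈ 8.03×10¹¹ m/s²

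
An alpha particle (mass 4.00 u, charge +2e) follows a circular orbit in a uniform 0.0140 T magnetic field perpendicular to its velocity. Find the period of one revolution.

The cyclotron period depends only on m, q, B: T = 2πm/(|q|B).
T = 2π(6.644×10⁻²⁷)/((3.204×10⁻¹⁹)(0.0140)) ≈ 9.31×10⁻⁶ s.

T ≈ 9.31×10⁻⁶ s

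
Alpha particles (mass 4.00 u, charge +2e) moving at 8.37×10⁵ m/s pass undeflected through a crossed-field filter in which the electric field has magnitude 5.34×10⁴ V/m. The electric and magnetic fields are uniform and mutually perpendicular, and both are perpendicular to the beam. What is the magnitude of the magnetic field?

B = 0.0638 T

Balance of forces in the selector: qE = qvB ⇒ B = E/v.
B = 5.34×10⁴/8.37×10⁵ = 0.0638 T.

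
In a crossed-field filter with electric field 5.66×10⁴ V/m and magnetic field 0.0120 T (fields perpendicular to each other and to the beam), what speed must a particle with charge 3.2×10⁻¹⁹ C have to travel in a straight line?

v = 4.72×10⁶ m/s

Straight-line motion ⇒ electric and magnetic forces cancel, so E = vB.
v = E/B = 5.66×10⁴/0.0120 = 4.72×10⁶ m/s.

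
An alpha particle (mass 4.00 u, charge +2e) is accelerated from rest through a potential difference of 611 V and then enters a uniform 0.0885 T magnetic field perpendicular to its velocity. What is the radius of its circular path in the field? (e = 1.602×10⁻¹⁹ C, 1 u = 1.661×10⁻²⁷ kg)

Acceleration: |q|V = ½mv² ⇒ v = √(2|q|V/m) = √(2·3.204×10⁻¹⁹·611/6.644×10⁻²⁷) ≈ 2.428×10⁵ m/s.
In the field: r = mv/(|q|B) = (6.644×10⁻²⁷)(2.428×10⁵)/((3.204×10⁻¹⁹)(0.0885)) ≈ 0.0569 m.

r ≈ 0.0569 m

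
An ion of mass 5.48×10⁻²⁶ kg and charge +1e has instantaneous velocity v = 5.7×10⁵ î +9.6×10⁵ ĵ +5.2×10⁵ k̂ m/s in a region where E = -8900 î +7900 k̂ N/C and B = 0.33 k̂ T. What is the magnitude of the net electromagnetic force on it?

|F| ≈ 5.78×10⁻¹⁴ N

v×B = (3.17×10⁵, -1.88×10⁵, 0) N/C.
E + v×B = (3.08×10⁵, -1.88×10⁵, 7900) N/C.
F = q(E + v×B) = (1.602×10⁻¹⁹ C)·(3.08×10⁵, -1.88×10⁵, 7900) = (4.93×10⁻¹⁴, -3.01×10⁻¹⁴, 1.27×10⁻¹⁵) N.
|F| = 5.78×10⁻¹⁴ N.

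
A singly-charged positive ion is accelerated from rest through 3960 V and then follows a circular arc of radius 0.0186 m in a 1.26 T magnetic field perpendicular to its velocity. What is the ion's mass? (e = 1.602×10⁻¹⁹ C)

Combine |q|V = ½mv² and r = mv/(|q|B): eliminate v to get m = qB²r²/(2V).
m = (1.602×10⁻¹⁹)(1.26)²(0.0186)²/(2·3960) ≈ 1.11×10⁻²⁶ kg.

m ≈ 1.11×10⁻²⁶ kg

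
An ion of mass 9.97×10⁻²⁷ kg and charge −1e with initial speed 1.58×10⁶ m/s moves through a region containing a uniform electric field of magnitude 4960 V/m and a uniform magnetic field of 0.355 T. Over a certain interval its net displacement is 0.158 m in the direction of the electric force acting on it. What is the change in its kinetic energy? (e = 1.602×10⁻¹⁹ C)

The magnetic force is always ⟂ v and does no work; only the electric force changes KE.
ΔKE = F_E · d = |q|E d = (1.602×10⁻¹⁹)(4960)(0.158) ≈ 1.26×10⁻¹⁶ J.

ΔKE ≈ 1.26×10⁻¹⁶ J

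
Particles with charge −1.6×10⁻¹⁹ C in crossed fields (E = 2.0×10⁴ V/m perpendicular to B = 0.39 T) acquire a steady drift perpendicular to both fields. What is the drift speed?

The E×B drift speed is v_d = E/B.
v_d = 2.0×10⁴/0.39 = 5.1×10⁴ m/s.

v_d ≈ 5.1×10⁴ m/s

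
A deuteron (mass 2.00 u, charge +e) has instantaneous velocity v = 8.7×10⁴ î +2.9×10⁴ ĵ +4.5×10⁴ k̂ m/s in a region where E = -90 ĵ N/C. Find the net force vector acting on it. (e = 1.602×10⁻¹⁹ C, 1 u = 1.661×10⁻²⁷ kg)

F ≈ (0, -1.44×10⁻¹⁷, 0) N

Only an electric field acts, so F = qE = (1.602×10⁻¹⁹ C)·(0, -90.0, 0) = (0, -1.44×10⁻¹⁷, 0) N.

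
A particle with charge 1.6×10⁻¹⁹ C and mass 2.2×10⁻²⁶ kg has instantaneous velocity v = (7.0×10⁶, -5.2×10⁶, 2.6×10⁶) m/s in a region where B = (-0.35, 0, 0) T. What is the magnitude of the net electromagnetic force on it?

v×B = (0, -9.10×10⁵, -1.82×10⁶) N/C.
F = q v×B = (1.6×10⁻¹⁹ C)·(0, -9.10×10⁵, -1.82×10⁶) = (0, -1.46×10⁻¹³, -2.91×10⁻¹³) N.
|F| = 3.26×10⁻¹³ N.

|F| ≈ 3.26×10⁻¹³ N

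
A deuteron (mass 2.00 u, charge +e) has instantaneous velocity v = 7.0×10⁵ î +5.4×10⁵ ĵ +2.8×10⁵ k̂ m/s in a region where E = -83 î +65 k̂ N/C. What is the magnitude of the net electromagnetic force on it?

|F| ≈ 1.69×10⁻¹⁷ N

Only an electric field acts, so F = qE = (1.602×10⁻¹⁹ C)·(-83.0, 0, 65.0) = (-1.33×10⁻¹⁷, 0, 1.04×10⁻¹⁷) N.
|F| = 1.69×10⁻¹⁷ N.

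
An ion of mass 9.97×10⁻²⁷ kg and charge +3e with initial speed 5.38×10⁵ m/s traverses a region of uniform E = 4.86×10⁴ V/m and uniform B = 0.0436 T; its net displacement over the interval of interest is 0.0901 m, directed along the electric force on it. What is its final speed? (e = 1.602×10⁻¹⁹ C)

v_f ≈ 8.44×10⁵ m/s

B does no work; ΔKE = |q|E d.
½mv_f² = ½mv₀² + |q|Ed = ½(9.97×10⁻²⁷)(5.38×10⁵)² + (4.806×10⁻¹⁹)(4.86×10⁴)(0.0901) ≈ 1.443×10⁻¹⁵ J + 2.104×10⁻¹⁵ J ≈ 3.547×10⁻¹⁵ J.
v_f = √(2·3.547×10⁻¹⁵/9.97×10⁻²⁷) ≈ 8.44×10⁵ m/s.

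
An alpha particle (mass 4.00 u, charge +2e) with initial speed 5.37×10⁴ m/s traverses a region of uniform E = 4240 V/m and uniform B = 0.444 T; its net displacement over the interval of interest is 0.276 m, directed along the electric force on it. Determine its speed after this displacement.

v_f ≈ 3.40×10⁵ m/s

B does no work; ΔKE = |q|E d.
½mv_f² = ½mv₀² + |q|Ed = ½(6.644×10⁻²⁷)(5.37×10⁴)² + (3.204×10⁻¹⁹)(4240)(0.276) ≈ 9.580×10⁻¹⁸ J + 3.749×10⁻¹⁶ J ≈ 3.845×10⁻¹⁶ J.
v_f = √(2·3.845×10⁻¹⁶/6.644×10⁻²⁷) ≈ 3.40×10⁵ m/s.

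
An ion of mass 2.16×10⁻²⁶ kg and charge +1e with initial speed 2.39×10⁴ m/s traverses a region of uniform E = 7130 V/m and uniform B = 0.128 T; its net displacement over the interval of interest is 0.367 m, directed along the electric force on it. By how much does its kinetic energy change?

ΔKE ≈ 4.19×10⁻¹⁶ J

The magnetic force is always ⟂ v and does no work; only the electric force changes KE.
ΔKE = F_E · d = |q|E d = (1.602×10⁻¹⁹)(7130)(0.367) ≈ 4.19×10⁻¹⁶ J.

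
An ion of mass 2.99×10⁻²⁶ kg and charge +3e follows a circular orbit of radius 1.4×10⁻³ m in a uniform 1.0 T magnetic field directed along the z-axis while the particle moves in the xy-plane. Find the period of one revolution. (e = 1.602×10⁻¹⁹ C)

The cyclotron period depends only on m, q, B: T = 2πm/(|q|B).
T = 2π(2.99×10⁻²⁶)/((4.806×10⁻¹⁹)(1.0)) ≈ 3.9×10⁻⁷ s.

T ≈ 3.9×10⁻⁷ s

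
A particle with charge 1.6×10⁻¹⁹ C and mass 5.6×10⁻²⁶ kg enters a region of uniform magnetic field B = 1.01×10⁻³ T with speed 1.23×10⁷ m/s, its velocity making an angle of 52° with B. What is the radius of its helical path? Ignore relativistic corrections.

r ≈ 3360 m

v⊥ = v sinθ = 1.23×10⁷·sin52° ≈ 9.693×10⁶ m/s.
r = m v⊥/(|q|B) = (5.6×10⁻²⁶)(9.693×10⁶)/((1.6×10⁻¹⁹)(1.01×10⁻³)) ≈ 3360 m.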